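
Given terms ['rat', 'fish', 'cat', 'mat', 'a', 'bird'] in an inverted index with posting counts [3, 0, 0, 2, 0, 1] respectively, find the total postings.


Summing posting list sizes:
'rat': 3 postings
'fish': 0 postings
'cat': 0 postings
'mat': 2 postings
'a': 0 postings
'bird': 1 postings
Total = 3 + 0 + 0 + 2 + 0 + 1 = 6

6


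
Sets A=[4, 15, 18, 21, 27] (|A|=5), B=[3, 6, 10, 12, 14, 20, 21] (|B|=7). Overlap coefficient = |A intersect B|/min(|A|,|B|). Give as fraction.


A intersect B = [21]
|A intersect B| = 1
min(|A|, |B|) = min(5, 7) = 5
Overlap = 1 / 5 = 1/5

1/5


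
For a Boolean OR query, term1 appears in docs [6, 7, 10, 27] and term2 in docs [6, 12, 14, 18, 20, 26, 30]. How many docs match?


Boolean OR: find union of posting lists
term1 docs: [6, 7, 10, 27]
term2 docs: [6, 12, 14, 18, 20, 26, 30]
Union: [6, 7, 10, 12, 14, 18, 20, 26, 27, 30]
|union| = 10

10


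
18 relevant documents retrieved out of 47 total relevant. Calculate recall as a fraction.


Recall = retrieved_relevant / total_relevant
= 18 / 47
= 18 / (18 + 29)
= 18/47

18/47


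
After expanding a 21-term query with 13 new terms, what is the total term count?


Original terms: 21
Expansion terms: 13
Total = 21 + 13 = 34

34


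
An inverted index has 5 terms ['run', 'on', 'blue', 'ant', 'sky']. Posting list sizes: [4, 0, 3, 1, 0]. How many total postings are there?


Summing posting list sizes:
'run': 4 postings
'on': 0 postings
'blue': 3 postings
'ant': 1 postings
'sky': 0 postings
Total = 4 + 0 + 3 + 1 + 0 = 8

8


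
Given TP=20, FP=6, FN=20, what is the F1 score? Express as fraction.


F1 = 2 * P * R / (P + R)
P = TP/(TP+FP) = 20/26 = 10/13
R = TP/(TP+FN) = 20/40 = 1/2
2 * P * R = 2 * 10/13 * 1/2 = 10/13
P + R = 10/13 + 1/2 = 33/26
F1 = 10/13 / 33/26 = 20/33

20/33


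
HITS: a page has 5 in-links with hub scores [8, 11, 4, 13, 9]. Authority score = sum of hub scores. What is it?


Authority = sum of hub scores of in-linkers
In-link 1: hub score = 8
In-link 2: hub score = 11
In-link 3: hub score = 4
In-link 4: hub score = 13
In-link 5: hub score = 9
Authority = 8 + 11 + 4 + 13 + 9 = 45

45


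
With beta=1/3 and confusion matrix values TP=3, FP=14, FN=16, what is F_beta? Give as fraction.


P = TP/(TP+FP) = 3/17 = 3/17
R = TP/(TP+FN) = 3/19 = 3/19
beta^2 = 1/3^2 = 1/9
(1 + beta^2) = 10/9
Numerator = (1+beta^2)*P*R = 10/323
Denominator = beta^2*P + R = 1/51 + 3/19 = 172/969
F_beta = 15/86

15/86


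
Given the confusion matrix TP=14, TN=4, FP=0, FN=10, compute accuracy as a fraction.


Accuracy = (TP + TN) / (TP + TN + FP + FN)
TP + TN = 14 + 4 = 18
Total = 14 + 4 + 0 + 10 = 28
Accuracy = 18 / 28 = 9/14

9/14


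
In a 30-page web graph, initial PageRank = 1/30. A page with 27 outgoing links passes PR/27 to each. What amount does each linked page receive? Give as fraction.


Initial PR = 1/30 = 1/30
Outlinks = 27
Contribution per link = PR / outlinks
= 1/30 / 27
= 1/810

1/810


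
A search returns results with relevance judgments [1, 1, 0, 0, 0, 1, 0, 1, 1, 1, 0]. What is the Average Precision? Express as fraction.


Computing P@k for each relevant position:
Position 1: relevant, P@1 = 1/1 = 1
Position 2: relevant, P@2 = 2/2 = 1
Position 3: not relevant
Position 4: not relevant
Position 5: not relevant
Position 6: relevant, P@6 = 3/6 = 1/2
Position 7: not relevant
Position 8: relevant, P@8 = 4/8 = 1/2
Position 9: relevant, P@9 = 5/9 = 5/9
Position 10: relevant, P@10 = 6/10 = 3/5
Position 11: not relevant
Sum of P@k = 1 + 1 + 1/2 + 1/2 + 5/9 + 3/5 = 187/45
AP = 187/45 / 6 = 187/270

187/270


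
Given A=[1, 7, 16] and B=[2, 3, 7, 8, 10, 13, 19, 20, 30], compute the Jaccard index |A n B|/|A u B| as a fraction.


A intersect B = [7]
|A intersect B| = 1
A union B = [1, 2, 3, 7, 8, 10, 13, 16, 19, 20, 30]
|A union B| = 11
Jaccard = 1/11 = 1/11

1/11


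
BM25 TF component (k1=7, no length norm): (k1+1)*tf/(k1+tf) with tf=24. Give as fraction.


BM25 TF component = (k1+1)*tf / (k1+tf)
k1 = 7, tf = 24
Numerator = (7+1)*24 = 192
Denominator = 7 + 24 = 31
= 192/31 = 192/31

192/31


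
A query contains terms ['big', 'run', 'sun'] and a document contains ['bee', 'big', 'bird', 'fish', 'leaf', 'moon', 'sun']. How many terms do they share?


Query terms: ['big', 'run', 'sun']
Document terms: ['bee', 'big', 'bird', 'fish', 'leaf', 'moon', 'sun']
Common terms: ['big', 'sun']
Overlap count = 2

2


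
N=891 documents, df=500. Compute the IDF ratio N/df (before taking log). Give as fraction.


IDF ratio = N / df
= 891 / 500
= 891/500

891/500


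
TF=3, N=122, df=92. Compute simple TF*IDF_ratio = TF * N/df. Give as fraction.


TF * (N/df)
= 3 * (122/92)
= 3 * 61/46
= 183/46

183/46


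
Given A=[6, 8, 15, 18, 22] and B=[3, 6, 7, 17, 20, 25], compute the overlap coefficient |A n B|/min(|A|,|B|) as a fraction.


A intersect B = [6]
|A intersect B| = 1
min(|A|, |B|) = min(5, 6) = 5
Overlap = 1 / 5 = 1/5

1/5


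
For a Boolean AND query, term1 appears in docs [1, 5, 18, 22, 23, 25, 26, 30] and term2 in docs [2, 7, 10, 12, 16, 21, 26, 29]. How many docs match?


Boolean AND: find intersection of posting lists
term1 docs: [1, 5, 18, 22, 23, 25, 26, 30]
term2 docs: [2, 7, 10, 12, 16, 21, 26, 29]
Intersection: [26]
|intersection| = 1

1


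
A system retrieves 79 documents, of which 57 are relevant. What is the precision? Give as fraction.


Precision = relevant_retrieved / total_retrieved
= 57 / 79
= 57 / (57 + 22)
= 57/79

57/79


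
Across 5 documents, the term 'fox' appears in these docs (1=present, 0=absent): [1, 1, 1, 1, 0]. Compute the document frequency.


Checking each document for 'fox':
Doc 1: present
Doc 2: present
Doc 3: present
Doc 4: present
Doc 5: absent
df = sum of presences = 1 + 1 + 1 + 1 + 0 = 4

4


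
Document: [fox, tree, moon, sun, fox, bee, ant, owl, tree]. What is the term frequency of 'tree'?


Document has 9 words
Scanning for 'tree':
Found at positions: [1, 8]
Count = 2

2


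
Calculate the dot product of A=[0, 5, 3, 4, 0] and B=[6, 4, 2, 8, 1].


Dot product = sum of element-wise products
A[0]*B[0] = 0*6 = 0
A[1]*B[1] = 5*4 = 20
A[2]*B[2] = 3*2 = 6
A[3]*B[3] = 4*8 = 32
A[4]*B[4] = 0*1 = 0
Sum = 0 + 20 + 6 + 32 + 0 = 58

58


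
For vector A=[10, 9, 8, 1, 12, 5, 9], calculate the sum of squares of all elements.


|A|^2 = sum of squared components
A[0]^2 = 10^2 = 100
A[1]^2 = 9^2 = 81
A[2]^2 = 8^2 = 64
A[3]^2 = 1^2 = 1
A[4]^2 = 12^2 = 144
A[5]^2 = 5^2 = 25
A[6]^2 = 9^2 = 81
Sum = 100 + 81 + 64 + 1 + 144 + 25 + 81 = 496

496


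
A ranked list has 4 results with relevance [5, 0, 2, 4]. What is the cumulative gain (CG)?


Cumulative Gain = sum of relevance scores
Position 1: rel=5, running sum=5
Position 2: rel=0, running sum=5
Position 3: rel=2, running sum=7
Position 4: rel=4, running sum=11
CG = 11

11


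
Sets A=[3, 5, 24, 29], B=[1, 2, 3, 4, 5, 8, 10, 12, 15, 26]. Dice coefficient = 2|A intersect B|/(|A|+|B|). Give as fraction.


A intersect B = [3, 5]
|A intersect B| = 2
|A| = 4, |B| = 10
Dice = 2*2 / (4+10)
= 4 / 14 = 2/7

2/7


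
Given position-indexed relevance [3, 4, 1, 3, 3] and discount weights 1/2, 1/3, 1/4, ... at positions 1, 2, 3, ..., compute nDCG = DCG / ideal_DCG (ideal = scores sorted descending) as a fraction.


Position discount weights w_i = 1/(i+1) for i=1..5:
Weights = [1/2, 1/3, 1/4, 1/5, 1/6]
Actual relevance: [3, 4, 1, 3, 3]
DCG = 3/2 + 4/3 + 1/4 + 3/5 + 3/6 = 251/60
Ideal relevance (sorted desc): [4, 3, 3, 3, 1]
Ideal DCG = 4/2 + 3/3 + 3/4 + 3/5 + 1/6 = 271/60
nDCG = DCG / ideal_DCG = 251/60 / 271/60 = 251/271

251/271


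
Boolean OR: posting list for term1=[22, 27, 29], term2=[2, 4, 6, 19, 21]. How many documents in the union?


Boolean OR: find union of posting lists
term1 docs: [22, 27, 29]
term2 docs: [2, 4, 6, 19, 21]
Union: [2, 4, 6, 19, 21, 22, 27, 29]
|union| = 8

8


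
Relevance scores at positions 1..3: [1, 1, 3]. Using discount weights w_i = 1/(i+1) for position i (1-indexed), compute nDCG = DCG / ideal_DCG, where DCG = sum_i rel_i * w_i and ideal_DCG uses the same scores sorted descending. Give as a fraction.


Position discount weights w_i = 1/(i+1) for i=1..3:
Weights = [1/2, 1/3, 1/4]
Actual relevance: [1, 1, 3]
DCG = 1/2 + 1/3 + 3/4 = 19/12
Ideal relevance (sorted desc): [3, 1, 1]
Ideal DCG = 3/2 + 1/3 + 1/4 = 25/12
nDCG = DCG / ideal_DCG = 19/12 / 25/12 = 19/25

19/25


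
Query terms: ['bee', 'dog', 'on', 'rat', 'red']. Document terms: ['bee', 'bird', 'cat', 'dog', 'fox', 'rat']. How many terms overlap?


Query terms: ['bee', 'dog', 'on', 'rat', 'red']
Document terms: ['bee', 'bird', 'cat', 'dog', 'fox', 'rat']
Common terms: ['bee', 'dog', 'rat']
Overlap count = 3

3


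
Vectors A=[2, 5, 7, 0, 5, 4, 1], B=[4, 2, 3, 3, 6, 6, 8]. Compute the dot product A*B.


Dot product = sum of element-wise products
A[0]*B[0] = 2*4 = 8
A[1]*B[1] = 5*2 = 10
A[2]*B[2] = 7*3 = 21
A[3]*B[3] = 0*3 = 0
A[4]*B[4] = 5*6 = 30
A[5]*B[5] = 4*6 = 24
A[6]*B[6] = 1*8 = 8
Sum = 8 + 10 + 21 + 0 + 30 + 24 + 8 = 101

101


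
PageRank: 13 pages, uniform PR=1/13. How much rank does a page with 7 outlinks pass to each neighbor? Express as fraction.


Initial PR = 1/13 = 1/13
Outlinks = 7
Contribution per link = PR / outlinks
= 1/13 / 7
= 1/91

1/91


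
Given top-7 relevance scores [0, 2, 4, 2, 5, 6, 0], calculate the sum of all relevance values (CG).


Cumulative Gain = sum of relevance scores
Position 1: rel=0, running sum=0
Position 2: rel=2, running sum=2
Position 3: rel=4, running sum=6
Position 4: rel=2, running sum=8
Position 5: rel=5, running sum=13
Position 6: rel=6, running sum=19
Position 7: rel=0, running sum=19
CG = 19

19


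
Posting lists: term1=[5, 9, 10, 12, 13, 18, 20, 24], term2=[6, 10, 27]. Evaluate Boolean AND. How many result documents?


Boolean AND: find intersection of posting lists
term1 docs: [5, 9, 10, 12, 13, 18, 20, 24]
term2 docs: [6, 10, 27]
Intersection: [10]
|intersection| = 1

1


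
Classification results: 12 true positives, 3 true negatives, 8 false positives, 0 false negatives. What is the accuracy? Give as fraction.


Accuracy = (TP + TN) / (TP + TN + FP + FN)
TP + TN = 12 + 3 = 15
Total = 12 + 3 + 8 + 0 = 23
Accuracy = 15 / 23 = 15/23

15/23


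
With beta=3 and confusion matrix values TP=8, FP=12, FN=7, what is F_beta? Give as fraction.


P = TP/(TP+FP) = 8/20 = 2/5
R = TP/(TP+FN) = 8/15 = 8/15
beta^2 = 3^2 = 9
(1 + beta^2) = 10
Numerator = (1+beta^2)*P*R = 32/15
Denominator = beta^2*P + R = 18/5 + 8/15 = 62/15
F_beta = 16/31

16/31


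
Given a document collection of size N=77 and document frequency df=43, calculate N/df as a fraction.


IDF ratio = N / df
= 77 / 43
= 77/43

77/43


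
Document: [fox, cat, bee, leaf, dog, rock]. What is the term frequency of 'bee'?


Document has 6 words
Scanning for 'bee':
Found at positions: [2]
Count = 1

1


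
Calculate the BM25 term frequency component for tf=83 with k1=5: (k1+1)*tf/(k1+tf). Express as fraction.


BM25 TF component = (k1+1)*tf / (k1+tf)
k1 = 5, tf = 83
Numerator = (5+1)*83 = 498
Denominator = 5 + 83 = 88
= 498/88 = 249/44

249/44


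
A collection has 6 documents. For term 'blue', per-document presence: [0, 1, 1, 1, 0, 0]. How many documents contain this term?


Checking each document for 'blue':
Doc 1: absent
Doc 2: present
Doc 3: present
Doc 4: present
Doc 5: absent
Doc 6: absent
df = sum of presences = 0 + 1 + 1 + 1 + 0 + 0 = 3

3


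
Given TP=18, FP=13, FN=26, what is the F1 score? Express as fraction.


F1 = 2 * P * R / (P + R)
P = TP/(TP+FP) = 18/31 = 18/31
R = TP/(TP+FN) = 18/44 = 9/22
2 * P * R = 2 * 18/31 * 9/22 = 162/341
P + R = 18/31 + 9/22 = 675/682
F1 = 162/341 / 675/682 = 12/25

12/25


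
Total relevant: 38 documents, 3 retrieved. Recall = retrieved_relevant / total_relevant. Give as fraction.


Recall = retrieved_relevant / total_relevant
= 3 / 38
= 3 / (3 + 35)
= 3/38

3/38


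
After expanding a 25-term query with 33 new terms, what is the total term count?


Original terms: 25
Expansion terms: 33
Total = 25 + 33 = 58

58


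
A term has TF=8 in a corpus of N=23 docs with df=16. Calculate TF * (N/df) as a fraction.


TF * (N/df)
= 8 * (23/16)
= 8 * 23/16
= 23/2

23/2


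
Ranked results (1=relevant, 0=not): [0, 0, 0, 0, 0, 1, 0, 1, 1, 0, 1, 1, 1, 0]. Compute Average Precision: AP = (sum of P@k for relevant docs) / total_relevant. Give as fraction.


Computing P@k for each relevant position:
Position 1: not relevant
Position 2: not relevant
Position 3: not relevant
Position 4: not relevant
Position 5: not relevant
Position 6: relevant, P@6 = 1/6 = 1/6
Position 7: not relevant
Position 8: relevant, P@8 = 2/8 = 1/4
Position 9: relevant, P@9 = 3/9 = 1/3
Position 10: not relevant
Position 11: relevant, P@11 = 4/11 = 4/11
Position 12: relevant, P@12 = 5/12 = 5/12
Position 13: relevant, P@13 = 6/13 = 6/13
Position 14: not relevant
Sum of P@k = 1/6 + 1/4 + 1/3 + 4/11 + 5/12 + 6/13 = 1709/858
AP = 1709/858 / 6 = 1709/5148

1709/5148


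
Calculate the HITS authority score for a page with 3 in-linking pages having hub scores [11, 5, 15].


Authority = sum of hub scores of in-linkers
In-link 1: hub score = 11
In-link 2: hub score = 5
In-link 3: hub score = 15
Authority = 11 + 5 + 15 = 31

31


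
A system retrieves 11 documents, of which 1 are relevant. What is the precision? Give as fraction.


Precision = relevant_retrieved / total_retrieved
= 1 / 11
= 1 / (1 + 10)
= 1/11

1/11


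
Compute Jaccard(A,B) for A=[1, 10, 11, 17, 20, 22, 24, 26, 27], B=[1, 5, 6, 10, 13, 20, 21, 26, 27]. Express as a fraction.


A intersect B = [1, 10, 20, 26, 27]
|A intersect B| = 5
A union B = [1, 5, 6, 10, 11, 13, 17, 20, 21, 22, 24, 26, 27]
|A union B| = 13
Jaccard = 5/13 = 5/13

5/13


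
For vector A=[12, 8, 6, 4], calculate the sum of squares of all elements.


|A|^2 = sum of squared components
A[0]^2 = 12^2 = 144
A[1]^2 = 8^2 = 64
A[2]^2 = 6^2 = 36
A[3]^2 = 4^2 = 16
Sum = 144 + 64 + 36 + 16 = 260

260


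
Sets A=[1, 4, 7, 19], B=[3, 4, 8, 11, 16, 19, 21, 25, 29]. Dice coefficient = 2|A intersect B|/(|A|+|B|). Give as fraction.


A intersect B = [4, 19]
|A intersect B| = 2
|A| = 4, |B| = 9
Dice = 2*2 / (4+9)
= 4 / 13 = 4/13

4/13


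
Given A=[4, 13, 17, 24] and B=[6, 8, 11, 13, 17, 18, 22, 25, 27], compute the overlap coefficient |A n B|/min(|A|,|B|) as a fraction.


A intersect B = [13, 17]
|A intersect B| = 2
min(|A|, |B|) = min(4, 9) = 4
Overlap = 2 / 4 = 1/2

1/2


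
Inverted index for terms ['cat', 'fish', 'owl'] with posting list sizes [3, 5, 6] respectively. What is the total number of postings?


Summing posting list sizes:
'cat': 3 postings
'fish': 5 postings
'owl': 6 postings
Total = 3 + 5 + 6 = 14

14


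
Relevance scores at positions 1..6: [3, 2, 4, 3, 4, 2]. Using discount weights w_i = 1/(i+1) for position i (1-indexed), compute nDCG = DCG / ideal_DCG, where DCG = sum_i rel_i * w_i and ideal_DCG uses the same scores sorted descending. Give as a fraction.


Position discount weights w_i = 1/(i+1) for i=1..6:
Weights = [1/2, 1/3, 1/4, 1/5, 1/6, 1/7]
Actual relevance: [3, 2, 4, 3, 4, 2]
DCG = 3/2 + 2/3 + 4/4 + 3/5 + 4/6 + 2/7 = 991/210
Ideal relevance (sorted desc): [4, 4, 3, 3, 2, 2]
Ideal DCG = 4/2 + 4/3 + 3/4 + 3/5 + 2/6 + 2/7 = 2227/420
nDCG = DCG / ideal_DCG = 991/210 / 2227/420 = 1982/2227

1982/2227


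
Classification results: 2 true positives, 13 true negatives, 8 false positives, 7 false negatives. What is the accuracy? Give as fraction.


Accuracy = (TP + TN) / (TP + TN + FP + FN)
TP + TN = 2 + 13 = 15
Total = 2 + 13 + 8 + 7 = 30
Accuracy = 15 / 30 = 1/2

1/2


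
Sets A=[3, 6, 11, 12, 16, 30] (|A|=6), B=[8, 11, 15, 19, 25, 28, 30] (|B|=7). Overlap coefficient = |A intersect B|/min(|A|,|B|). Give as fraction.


A intersect B = [11, 30]
|A intersect B| = 2
min(|A|, |B|) = min(6, 7) = 6
Overlap = 2 / 6 = 1/3

1/3


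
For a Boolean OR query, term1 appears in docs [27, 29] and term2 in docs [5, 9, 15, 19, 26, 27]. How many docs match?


Boolean OR: find union of posting lists
term1 docs: [27, 29]
term2 docs: [5, 9, 15, 19, 26, 27]
Union: [5, 9, 15, 19, 26, 27, 29]
|union| = 7

7


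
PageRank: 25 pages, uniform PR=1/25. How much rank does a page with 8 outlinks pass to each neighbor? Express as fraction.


Initial PR = 1/25 = 1/25
Outlinks = 8
Contribution per link = PR / outlinks
= 1/25 / 8
= 1/200

1/200


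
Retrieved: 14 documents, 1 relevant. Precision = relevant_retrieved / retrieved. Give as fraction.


Precision = relevant_retrieved / total_retrieved
= 1 / 14
= 1 / (1 + 13)
= 1/14

1/14


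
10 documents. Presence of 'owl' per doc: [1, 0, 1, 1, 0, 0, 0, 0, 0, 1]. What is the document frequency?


Checking each document for 'owl':
Doc 1: present
Doc 2: absent
Doc 3: present
Doc 4: present
Doc 5: absent
Doc 6: absent
Doc 7: absent
Doc 8: absent
Doc 9: absent
Doc 10: present
df = sum of presences = 1 + 0 + 1 + 1 + 0 + 0 + 0 + 0 + 0 + 1 = 4

4


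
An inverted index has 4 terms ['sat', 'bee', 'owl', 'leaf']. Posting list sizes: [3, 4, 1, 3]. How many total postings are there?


Summing posting list sizes:
'sat': 3 postings
'bee': 4 postings
'owl': 1 postings
'leaf': 3 postings
Total = 3 + 4 + 1 + 3 = 11

11


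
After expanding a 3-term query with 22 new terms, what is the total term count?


Original terms: 3
Expansion terms: 22
Total = 3 + 22 = 25

25


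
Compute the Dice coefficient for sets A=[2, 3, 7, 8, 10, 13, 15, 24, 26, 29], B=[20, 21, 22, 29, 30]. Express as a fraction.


A intersect B = [29]
|A intersect B| = 1
|A| = 10, |B| = 5
Dice = 2*1 / (10+5)
= 2 / 15 = 2/15

2/15


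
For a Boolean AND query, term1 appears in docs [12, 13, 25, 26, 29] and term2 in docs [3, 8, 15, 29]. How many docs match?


Boolean AND: find intersection of posting lists
term1 docs: [12, 13, 25, 26, 29]
term2 docs: [3, 8, 15, 29]
Intersection: [29]
|intersection| = 1

1


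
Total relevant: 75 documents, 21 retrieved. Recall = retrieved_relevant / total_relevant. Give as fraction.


Recall = retrieved_relevant / total_relevant
= 21 / 75
= 21 / (21 + 54)
= 7/25

7/25


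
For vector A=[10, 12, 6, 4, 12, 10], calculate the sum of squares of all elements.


|A|^2 = sum of squared components
A[0]^2 = 10^2 = 100
A[1]^2 = 12^2 = 144
A[2]^2 = 6^2 = 36
A[3]^2 = 4^2 = 16
A[4]^2 = 12^2 = 144
A[5]^2 = 10^2 = 100
Sum = 100 + 144 + 36 + 16 + 144 + 100 = 540

540


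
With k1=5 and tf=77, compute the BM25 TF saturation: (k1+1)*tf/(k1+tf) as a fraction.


BM25 TF component = (k1+1)*tf / (k1+tf)
k1 = 5, tf = 77
Numerator = (5+1)*77 = 462
Denominator = 5 + 77 = 82
= 462/82 = 231/41

231/41


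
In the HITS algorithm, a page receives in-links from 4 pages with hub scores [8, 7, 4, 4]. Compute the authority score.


Authority = sum of hub scores of in-linkers
In-link 1: hub score = 8
In-link 2: hub score = 7
In-link 3: hub score = 4
In-link 4: hub score = 4
Authority = 8 + 7 + 4 + 4 = 23

23


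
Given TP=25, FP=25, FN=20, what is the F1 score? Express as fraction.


F1 = 2 * P * R / (P + R)
P = TP/(TP+FP) = 25/50 = 1/2
R = TP/(TP+FN) = 25/45 = 5/9
2 * P * R = 2 * 1/2 * 5/9 = 5/9
P + R = 1/2 + 5/9 = 19/18
F1 = 5/9 / 19/18 = 10/19

10/19


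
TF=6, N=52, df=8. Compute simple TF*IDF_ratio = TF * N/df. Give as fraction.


TF * (N/df)
= 6 * (52/8)
= 6 * 13/2
= 39

39


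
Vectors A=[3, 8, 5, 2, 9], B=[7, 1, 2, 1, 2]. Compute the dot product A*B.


Dot product = sum of element-wise products
A[0]*B[0] = 3*7 = 21
A[1]*B[1] = 8*1 = 8
A[2]*B[2] = 5*2 = 10
A[3]*B[3] = 2*1 = 2
A[4]*B[4] = 9*2 = 18
Sum = 21 + 8 + 10 + 2 + 18 = 59

59


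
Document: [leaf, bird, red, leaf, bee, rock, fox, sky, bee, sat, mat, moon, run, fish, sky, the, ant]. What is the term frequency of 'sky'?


Document has 17 words
Scanning for 'sky':
Found at positions: [7, 14]
Count = 2

2


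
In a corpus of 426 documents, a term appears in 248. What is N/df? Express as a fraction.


IDF ratio = N / df
= 426 / 248
= 213/124

213/124


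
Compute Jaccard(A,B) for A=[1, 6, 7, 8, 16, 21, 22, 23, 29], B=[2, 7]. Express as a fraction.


A intersect B = [7]
|A intersect B| = 1
A union B = [1, 2, 6, 7, 8, 16, 21, 22, 23, 29]
|A union B| = 10
Jaccard = 1/10 = 1/10

1/10


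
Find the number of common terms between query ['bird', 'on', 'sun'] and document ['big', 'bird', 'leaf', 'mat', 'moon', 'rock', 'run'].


Query terms: ['bird', 'on', 'sun']
Document terms: ['big', 'bird', 'leaf', 'mat', 'moon', 'rock', 'run']
Common terms: ['bird']
Overlap count = 1

1


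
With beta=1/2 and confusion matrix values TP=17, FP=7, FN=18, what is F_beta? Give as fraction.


P = TP/(TP+FP) = 17/24 = 17/24
R = TP/(TP+FN) = 17/35 = 17/35
beta^2 = 1/2^2 = 1/4
(1 + beta^2) = 5/4
Numerator = (1+beta^2)*P*R = 289/672
Denominator = beta^2*P + R = 17/96 + 17/35 = 2227/3360
F_beta = 85/131

85/131


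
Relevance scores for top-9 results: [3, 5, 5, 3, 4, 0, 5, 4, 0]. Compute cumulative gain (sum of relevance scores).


Cumulative Gain = sum of relevance scores
Position 1: rel=3, running sum=3
Position 2: rel=5, running sum=8
Position 3: rel=5, running sum=13
Position 4: rel=3, running sum=16
Position 5: rel=4, running sum=20
Position 6: rel=0, running sum=20
Position 7: rel=5, running sum=25
Position 8: rel=4, running sum=29
Position 9: rel=0, running sum=29
CG = 29

29


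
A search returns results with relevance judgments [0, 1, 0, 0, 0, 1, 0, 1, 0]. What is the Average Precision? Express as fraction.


Computing P@k for each relevant position:
Position 1: not relevant
Position 2: relevant, P@2 = 1/2 = 1/2
Position 3: not relevant
Position 4: not relevant
Position 5: not relevant
Position 6: relevant, P@6 = 2/6 = 1/3
Position 7: not relevant
Position 8: relevant, P@8 = 3/8 = 3/8
Position 9: not relevant
Sum of P@k = 1/2 + 1/3 + 3/8 = 29/24
AP = 29/24 / 3 = 29/72

29/72


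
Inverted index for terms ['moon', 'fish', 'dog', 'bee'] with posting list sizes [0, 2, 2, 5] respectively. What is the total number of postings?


Summing posting list sizes:
'moon': 0 postings
'fish': 2 postings
'dog': 2 postings
'bee': 5 postings
Total = 0 + 2 + 2 + 5 = 9

9


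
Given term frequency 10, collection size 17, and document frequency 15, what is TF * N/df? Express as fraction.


TF * (N/df)
= 10 * (17/15)
= 10 * 17/15
= 34/3

34/3


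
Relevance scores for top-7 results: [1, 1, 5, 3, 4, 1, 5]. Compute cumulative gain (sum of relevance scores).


Cumulative Gain = sum of relevance scores
Position 1: rel=1, running sum=1
Position 2: rel=1, running sum=2
Position 3: rel=5, running sum=7
Position 4: rel=3, running sum=10
Position 5: rel=4, running sum=14
Position 6: rel=1, running sum=15
Position 7: rel=5, running sum=20
CG = 20

20


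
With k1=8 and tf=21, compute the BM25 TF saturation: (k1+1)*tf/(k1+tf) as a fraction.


BM25 TF component = (k1+1)*tf / (k1+tf)
k1 = 8, tf = 21
Numerator = (8+1)*21 = 189
Denominator = 8 + 21 = 29
= 189/29 = 189/29

189/29


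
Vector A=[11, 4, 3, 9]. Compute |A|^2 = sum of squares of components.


|A|^2 = sum of squared components
A[0]^2 = 11^2 = 121
A[1]^2 = 4^2 = 16
A[2]^2 = 3^2 = 9
A[3]^2 = 9^2 = 81
Sum = 121 + 16 + 9 + 81 = 227

227


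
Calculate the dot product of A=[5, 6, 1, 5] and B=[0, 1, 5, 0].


Dot product = sum of element-wise products
A[0]*B[0] = 5*0 = 0
A[1]*B[1] = 6*1 = 6
A[2]*B[2] = 1*5 = 5
A[3]*B[3] = 5*0 = 0
Sum = 0 + 6 + 5 + 0 = 11

11


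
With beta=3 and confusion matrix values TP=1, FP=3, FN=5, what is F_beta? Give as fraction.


P = TP/(TP+FP) = 1/4 = 1/4
R = TP/(TP+FN) = 1/6 = 1/6
beta^2 = 3^2 = 9
(1 + beta^2) = 10
Numerator = (1+beta^2)*P*R = 5/12
Denominator = beta^2*P + R = 9/4 + 1/6 = 29/12
F_beta = 5/29

5/29


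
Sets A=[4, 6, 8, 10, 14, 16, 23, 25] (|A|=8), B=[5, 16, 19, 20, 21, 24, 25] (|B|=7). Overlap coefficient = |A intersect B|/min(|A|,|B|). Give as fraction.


A intersect B = [16, 25]
|A intersect B| = 2
min(|A|, |B|) = min(8, 7) = 7
Overlap = 2 / 7 = 2/7

2/7


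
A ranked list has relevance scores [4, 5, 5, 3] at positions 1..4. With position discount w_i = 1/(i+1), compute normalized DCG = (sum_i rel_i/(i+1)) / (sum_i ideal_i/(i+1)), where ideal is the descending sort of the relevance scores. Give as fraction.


Position discount weights w_i = 1/(i+1) for i=1..4:
Weights = [1/2, 1/3, 1/4, 1/5]
Actual relevance: [4, 5, 5, 3]
DCG = 4/2 + 5/3 + 5/4 + 3/5 = 331/60
Ideal relevance (sorted desc): [5, 5, 4, 3]
Ideal DCG = 5/2 + 5/3 + 4/4 + 3/5 = 173/30
nDCG = DCG / ideal_DCG = 331/60 / 173/30 = 331/346

331/346


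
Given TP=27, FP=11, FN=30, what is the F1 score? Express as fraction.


F1 = 2 * P * R / (P + R)
P = TP/(TP+FP) = 27/38 = 27/38
R = TP/(TP+FN) = 27/57 = 9/19
2 * P * R = 2 * 27/38 * 9/19 = 243/361
P + R = 27/38 + 9/19 = 45/38
F1 = 243/361 / 45/38 = 54/95

54/95


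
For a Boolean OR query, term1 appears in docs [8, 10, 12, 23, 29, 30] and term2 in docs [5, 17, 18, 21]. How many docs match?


Boolean OR: find union of posting lists
term1 docs: [8, 10, 12, 23, 29, 30]
term2 docs: [5, 17, 18, 21]
Union: [5, 8, 10, 12, 17, 18, 21, 23, 29, 30]
|union| = 10

10


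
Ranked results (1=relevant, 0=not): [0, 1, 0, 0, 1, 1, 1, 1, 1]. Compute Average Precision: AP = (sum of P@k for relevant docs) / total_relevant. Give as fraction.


Computing P@k for each relevant position:
Position 1: not relevant
Position 2: relevant, P@2 = 1/2 = 1/2
Position 3: not relevant
Position 4: not relevant
Position 5: relevant, P@5 = 2/5 = 2/5
Position 6: relevant, P@6 = 3/6 = 1/2
Position 7: relevant, P@7 = 4/7 = 4/7
Position 8: relevant, P@8 = 5/8 = 5/8
Position 9: relevant, P@9 = 6/9 = 2/3
Sum of P@k = 1/2 + 2/5 + 1/2 + 4/7 + 5/8 + 2/3 = 2741/840
AP = 2741/840 / 6 = 2741/5040

2741/5040


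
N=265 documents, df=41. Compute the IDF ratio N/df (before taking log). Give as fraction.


IDF ratio = N / df
= 265 / 41
= 265/41

265/41


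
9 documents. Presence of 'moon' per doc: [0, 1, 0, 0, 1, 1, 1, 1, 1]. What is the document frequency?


Checking each document for 'moon':
Doc 1: absent
Doc 2: present
Doc 3: absent
Doc 4: absent
Doc 5: present
Doc 6: present
Doc 7: present
Doc 8: present
Doc 9: present
df = sum of presences = 0 + 1 + 0 + 0 + 1 + 1 + 1 + 1 + 1 = 6

6


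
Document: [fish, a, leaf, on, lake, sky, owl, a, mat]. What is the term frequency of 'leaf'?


Document has 9 words
Scanning for 'leaf':
Found at positions: [2]
Count = 1

1


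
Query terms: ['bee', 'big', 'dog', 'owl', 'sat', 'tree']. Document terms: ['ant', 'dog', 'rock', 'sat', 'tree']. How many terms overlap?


Query terms: ['bee', 'big', 'dog', 'owl', 'sat', 'tree']
Document terms: ['ant', 'dog', 'rock', 'sat', 'tree']
Common terms: ['dog', 'sat', 'tree']
Overlap count = 3

3


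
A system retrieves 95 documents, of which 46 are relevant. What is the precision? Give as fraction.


Precision = relevant_retrieved / total_retrieved
= 46 / 95
= 46 / (46 + 49)
= 46/95

46/95


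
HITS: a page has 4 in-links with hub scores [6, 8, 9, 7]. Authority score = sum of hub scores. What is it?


Authority = sum of hub scores of in-linkers
In-link 1: hub score = 6
In-link 2: hub score = 8
In-link 3: hub score = 9
In-link 4: hub score = 7
Authority = 6 + 8 + 9 + 7 = 30

30


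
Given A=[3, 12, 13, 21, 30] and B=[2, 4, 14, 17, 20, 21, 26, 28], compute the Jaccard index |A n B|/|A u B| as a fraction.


A intersect B = [21]
|A intersect B| = 1
A union B = [2, 3, 4, 12, 13, 14, 17, 20, 21, 26, 28, 30]
|A union B| = 12
Jaccard = 1/12 = 1/12

1/12


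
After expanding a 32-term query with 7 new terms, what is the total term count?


Original terms: 32
Expansion terms: 7
Total = 32 + 7 = 39

39


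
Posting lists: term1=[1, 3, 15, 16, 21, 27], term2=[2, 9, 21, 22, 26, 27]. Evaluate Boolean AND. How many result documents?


Boolean AND: find intersection of posting lists
term1 docs: [1, 3, 15, 16, 21, 27]
term2 docs: [2, 9, 21, 22, 26, 27]
Intersection: [21, 27]
|intersection| = 2

2


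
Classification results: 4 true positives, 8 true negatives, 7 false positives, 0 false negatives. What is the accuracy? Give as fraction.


Accuracy = (TP + TN) / (TP + TN + FP + FN)
TP + TN = 4 + 8 = 12
Total = 4 + 8 + 7 + 0 = 19
Accuracy = 12 / 19 = 12/19

12/19


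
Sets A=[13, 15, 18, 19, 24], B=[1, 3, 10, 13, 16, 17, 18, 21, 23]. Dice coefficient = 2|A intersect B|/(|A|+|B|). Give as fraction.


A intersect B = [13, 18]
|A intersect B| = 2
|A| = 5, |B| = 9
Dice = 2*2 / (5+9)
= 4 / 14 = 2/7

2/7


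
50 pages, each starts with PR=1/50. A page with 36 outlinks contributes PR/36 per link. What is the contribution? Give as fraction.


Initial PR = 1/50 = 1/50
Outlinks = 36
Contribution per link = PR / outlinks
= 1/50 / 36
= 1/1800

1/1800


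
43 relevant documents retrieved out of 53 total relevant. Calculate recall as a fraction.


Recall = retrieved_relevant / total_relevant
= 43 / 53
= 43 / (43 + 10)
= 43/53

43/53


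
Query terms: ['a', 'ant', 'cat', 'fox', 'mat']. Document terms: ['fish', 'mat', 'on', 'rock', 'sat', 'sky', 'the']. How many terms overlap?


Query terms: ['a', 'ant', 'cat', 'fox', 'mat']
Document terms: ['fish', 'mat', 'on', 'rock', 'sat', 'sky', 'the']
Common terms: ['mat']
Overlap count = 1

1


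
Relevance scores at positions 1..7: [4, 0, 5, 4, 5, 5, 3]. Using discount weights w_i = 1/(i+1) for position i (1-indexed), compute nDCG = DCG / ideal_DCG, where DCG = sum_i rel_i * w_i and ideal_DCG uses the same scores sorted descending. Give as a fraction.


Position discount weights w_i = 1/(i+1) for i=1..7:
Weights = [1/2, 1/3, 1/4, 1/5, 1/6, 1/7, 1/8]
Actual relevance: [4, 0, 5, 4, 5, 5, 3]
DCG = 4/2 + 0/3 + 5/4 + 4/5 + 5/6 + 5/7 + 3/8 = 5017/840
Ideal relevance (sorted desc): [5, 5, 5, 4, 4, 3, 0]
Ideal DCG = 5/2 + 5/3 + 5/4 + 4/5 + 4/6 + 3/7 + 0/8 = 3071/420
nDCG = DCG / ideal_DCG = 5017/840 / 3071/420 = 5017/6142

5017/6142


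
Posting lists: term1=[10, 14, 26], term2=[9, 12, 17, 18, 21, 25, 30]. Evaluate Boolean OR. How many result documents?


Boolean OR: find union of posting lists
term1 docs: [10, 14, 26]
term2 docs: [9, 12, 17, 18, 21, 25, 30]
Union: [9, 10, 12, 14, 17, 18, 21, 25, 26, 30]
|union| = 10

10


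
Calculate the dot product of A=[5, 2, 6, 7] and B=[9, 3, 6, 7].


Dot product = sum of element-wise products
A[0]*B[0] = 5*9 = 45
A[1]*B[1] = 2*3 = 6
A[2]*B[2] = 6*6 = 36
A[3]*B[3] = 7*7 = 49
Sum = 45 + 6 + 36 + 49 = 136

136


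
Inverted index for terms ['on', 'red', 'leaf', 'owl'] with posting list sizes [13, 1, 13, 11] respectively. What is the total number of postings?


Summing posting list sizes:
'on': 13 postings
'red': 1 postings
'leaf': 13 postings
'owl': 11 postings
Total = 13 + 1 + 13 + 11 = 38

38


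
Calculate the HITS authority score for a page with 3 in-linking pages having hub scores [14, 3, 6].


Authority = sum of hub scores of in-linkers
In-link 1: hub score = 14
In-link 2: hub score = 3
In-link 3: hub score = 6
Authority = 14 + 3 + 6 = 23

23


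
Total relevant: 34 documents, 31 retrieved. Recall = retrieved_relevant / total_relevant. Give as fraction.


Recall = retrieved_relevant / total_relevant
= 31 / 34
= 31 / (31 + 3)
= 31/34

31/34


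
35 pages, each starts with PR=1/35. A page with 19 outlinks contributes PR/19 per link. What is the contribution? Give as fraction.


Initial PR = 1/35 = 1/35
Outlinks = 19
Contribution per link = PR / outlinks
= 1/35 / 19
= 1/665

1/665


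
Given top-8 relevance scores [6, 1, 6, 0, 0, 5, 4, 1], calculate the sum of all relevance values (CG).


Cumulative Gain = sum of relevance scores
Position 1: rel=6, running sum=6
Position 2: rel=1, running sum=7
Position 3: rel=6, running sum=13
Position 4: rel=0, running sum=13
Position 5: rel=0, running sum=13
Position 6: rel=5, running sum=18
Position 7: rel=4, running sum=22
Position 8: rel=1, running sum=23
CG = 23

23


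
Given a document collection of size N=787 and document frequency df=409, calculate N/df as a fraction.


IDF ratio = N / df
= 787 / 409
= 787/409

787/409


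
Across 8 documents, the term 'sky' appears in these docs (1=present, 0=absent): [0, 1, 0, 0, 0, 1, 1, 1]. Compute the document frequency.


Checking each document for 'sky':
Doc 1: absent
Doc 2: present
Doc 3: absent
Doc 4: absent
Doc 5: absent
Doc 6: present
Doc 7: present
Doc 8: present
df = sum of presences = 0 + 1 + 0 + 0 + 0 + 1 + 1 + 1 = 4

4


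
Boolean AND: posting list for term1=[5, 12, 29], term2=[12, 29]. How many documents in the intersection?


Boolean AND: find intersection of posting lists
term1 docs: [5, 12, 29]
term2 docs: [12, 29]
Intersection: [12, 29]
|intersection| = 2

2


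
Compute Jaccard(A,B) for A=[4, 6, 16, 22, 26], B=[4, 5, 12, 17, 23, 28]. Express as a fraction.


A intersect B = [4]
|A intersect B| = 1
A union B = [4, 5, 6, 12, 16, 17, 22, 23, 26, 28]
|A union B| = 10
Jaccard = 1/10 = 1/10

1/10


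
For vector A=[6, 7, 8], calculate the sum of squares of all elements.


|A|^2 = sum of squared components
A[0]^2 = 6^2 = 36
A[1]^2 = 7^2 = 49
A[2]^2 = 8^2 = 64
Sum = 36 + 49 + 64 = 149

149


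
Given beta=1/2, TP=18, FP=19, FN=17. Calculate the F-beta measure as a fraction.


P = TP/(TP+FP) = 18/37 = 18/37
R = TP/(TP+FN) = 18/35 = 18/35
beta^2 = 1/2^2 = 1/4
(1 + beta^2) = 5/4
Numerator = (1+beta^2)*P*R = 81/259
Denominator = beta^2*P + R = 9/74 + 18/35 = 1647/2590
F_beta = 30/61

30/61


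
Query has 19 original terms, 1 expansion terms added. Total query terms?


Original terms: 19
Expansion terms: 1
Total = 19 + 1 = 20

20


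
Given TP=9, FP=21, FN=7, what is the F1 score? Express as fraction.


F1 = 2 * P * R / (P + R)
P = TP/(TP+FP) = 9/30 = 3/10
R = TP/(TP+FN) = 9/16 = 9/16
2 * P * R = 2 * 3/10 * 9/16 = 27/80
P + R = 3/10 + 9/16 = 69/80
F1 = 27/80 / 69/80 = 9/23

9/23


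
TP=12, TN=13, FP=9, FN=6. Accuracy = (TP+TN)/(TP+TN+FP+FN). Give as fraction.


Accuracy = (TP + TN) / (TP + TN + FP + FN)
TP + TN = 12 + 13 = 25
Total = 12 + 13 + 9 + 6 = 40
Accuracy = 25 / 40 = 5/8

5/8


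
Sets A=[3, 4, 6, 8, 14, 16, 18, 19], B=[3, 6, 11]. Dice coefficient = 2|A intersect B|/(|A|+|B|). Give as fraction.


A intersect B = [3, 6]
|A intersect B| = 2
|A| = 8, |B| = 3
Dice = 2*2 / (8+3)
= 4 / 11 = 4/11

4/11


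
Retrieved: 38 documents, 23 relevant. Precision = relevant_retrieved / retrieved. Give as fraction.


Precision = relevant_retrieved / total_retrieved
= 23 / 38
= 23 / (23 + 15)
= 23/38

23/38


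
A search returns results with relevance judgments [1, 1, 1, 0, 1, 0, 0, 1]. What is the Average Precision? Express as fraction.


Computing P@k for each relevant position:
Position 1: relevant, P@1 = 1/1 = 1
Position 2: relevant, P@2 = 2/2 = 1
Position 3: relevant, P@3 = 3/3 = 1
Position 4: not relevant
Position 5: relevant, P@5 = 4/5 = 4/5
Position 6: not relevant
Position 7: not relevant
Position 8: relevant, P@8 = 5/8 = 5/8
Sum of P@k = 1 + 1 + 1 + 4/5 + 5/8 = 177/40
AP = 177/40 / 5 = 177/200

177/200


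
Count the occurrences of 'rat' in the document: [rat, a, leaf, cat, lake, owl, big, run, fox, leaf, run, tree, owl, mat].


Document has 14 words
Scanning for 'rat':
Found at positions: [0]
Count = 1

1


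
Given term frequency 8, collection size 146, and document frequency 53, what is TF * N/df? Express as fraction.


TF * (N/df)
= 8 * (146/53)
= 8 * 146/53
= 1168/53

1168/53


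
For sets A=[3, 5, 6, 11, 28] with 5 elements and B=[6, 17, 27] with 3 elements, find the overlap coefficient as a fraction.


A intersect B = [6]
|A intersect B| = 1
min(|A|, |B|) = min(5, 3) = 3
Overlap = 1 / 3 = 1/3

1/3


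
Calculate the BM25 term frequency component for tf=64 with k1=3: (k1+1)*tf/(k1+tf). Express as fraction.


BM25 TF component = (k1+1)*tf / (k1+tf)
k1 = 3, tf = 64
Numerator = (3+1)*64 = 256
Denominator = 3 + 64 = 67
= 256/67 = 256/67

256/67


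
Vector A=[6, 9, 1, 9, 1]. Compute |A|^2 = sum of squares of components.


|A|^2 = sum of squared components
A[0]^2 = 6^2 = 36
A[1]^2 = 9^2 = 81
A[2]^2 = 1^2 = 1
A[3]^2 = 9^2 = 81
A[4]^2 = 1^2 = 1
Sum = 36 + 81 + 1 + 81 + 1 = 200

200


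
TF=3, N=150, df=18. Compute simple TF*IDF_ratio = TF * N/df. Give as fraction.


TF * (N/df)
= 3 * (150/18)
= 3 * 25/3
= 25

25


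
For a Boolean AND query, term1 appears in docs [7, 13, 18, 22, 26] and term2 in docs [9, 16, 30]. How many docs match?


Boolean AND: find intersection of posting lists
term1 docs: [7, 13, 18, 22, 26]
term2 docs: [9, 16, 30]
Intersection: []
|intersection| = 0

0


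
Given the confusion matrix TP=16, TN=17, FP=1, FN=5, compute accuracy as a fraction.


Accuracy = (TP + TN) / (TP + TN + FP + FN)
TP + TN = 16 + 17 = 33
Total = 16 + 17 + 1 + 5 = 39
Accuracy = 33 / 39 = 11/13

11/13


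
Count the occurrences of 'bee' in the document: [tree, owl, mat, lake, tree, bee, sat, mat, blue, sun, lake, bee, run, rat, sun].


Document has 15 words
Scanning for 'bee':
Found at positions: [5, 11]
Count = 2

2


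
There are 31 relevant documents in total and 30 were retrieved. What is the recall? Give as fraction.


Recall = retrieved_relevant / total_relevant
= 30 / 31
= 30 / (30 + 1)
= 30/31

30/31


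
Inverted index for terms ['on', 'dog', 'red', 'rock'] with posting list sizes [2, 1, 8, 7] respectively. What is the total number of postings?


Summing posting list sizes:
'on': 2 postings
'dog': 1 postings
'red': 8 postings
'rock': 7 postings
Total = 2 + 1 + 8 + 7 = 18

18


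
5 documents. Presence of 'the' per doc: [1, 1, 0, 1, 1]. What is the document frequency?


Checking each document for 'the':
Doc 1: present
Doc 2: present
Doc 3: absent
Doc 4: present
Doc 5: present
df = sum of presences = 1 + 1 + 0 + 1 + 1 = 4

4


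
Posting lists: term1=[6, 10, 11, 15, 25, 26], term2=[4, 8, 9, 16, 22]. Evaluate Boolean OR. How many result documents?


Boolean OR: find union of posting lists
term1 docs: [6, 10, 11, 15, 25, 26]
term2 docs: [4, 8, 9, 16, 22]
Union: [4, 6, 8, 9, 10, 11, 15, 16, 22, 25, 26]
|union| = 11

11


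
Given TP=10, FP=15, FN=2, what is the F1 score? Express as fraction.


F1 = 2 * P * R / (P + R)
P = TP/(TP+FP) = 10/25 = 2/5
R = TP/(TP+FN) = 10/12 = 5/6
2 * P * R = 2 * 2/5 * 5/6 = 2/3
P + R = 2/5 + 5/6 = 37/30
F1 = 2/3 / 37/30 = 20/37

20/37


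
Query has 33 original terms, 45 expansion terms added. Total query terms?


Original terms: 33
Expansion terms: 45
Total = 33 + 45 = 78

78


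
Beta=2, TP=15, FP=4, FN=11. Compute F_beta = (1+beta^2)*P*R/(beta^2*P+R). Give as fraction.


P = TP/(TP+FP) = 15/19 = 15/19
R = TP/(TP+FN) = 15/26 = 15/26
beta^2 = 2^2 = 4
(1 + beta^2) = 5
Numerator = (1+beta^2)*P*R = 1125/494
Denominator = beta^2*P + R = 60/19 + 15/26 = 1845/494
F_beta = 25/41

25/41


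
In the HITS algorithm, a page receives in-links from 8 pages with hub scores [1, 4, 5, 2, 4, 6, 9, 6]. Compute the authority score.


Authority = sum of hub scores of in-linkers
In-link 1: hub score = 1
In-link 2: hub score = 4
In-link 3: hub score = 5
In-link 4: hub score = 2
In-link 5: hub score = 4
In-link 6: hub score = 6
In-link 7: hub score = 9
In-link 8: hub score = 6
Authority = 1 + 4 + 5 + 2 + 4 + 6 + 9 + 6 = 37

37


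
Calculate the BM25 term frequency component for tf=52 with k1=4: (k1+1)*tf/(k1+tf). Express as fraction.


BM25 TF component = (k1+1)*tf / (k1+tf)
k1 = 4, tf = 52
Numerator = (4+1)*52 = 260
Denominator = 4 + 52 = 56
= 260/56 = 65/14

65/14


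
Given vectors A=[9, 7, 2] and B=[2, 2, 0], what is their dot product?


Dot product = sum of element-wise products
A[0]*B[0] = 9*2 = 18
A[1]*B[1] = 7*2 = 14
A[2]*B[2] = 2*0 = 0
Sum = 18 + 14 + 0 = 32

32


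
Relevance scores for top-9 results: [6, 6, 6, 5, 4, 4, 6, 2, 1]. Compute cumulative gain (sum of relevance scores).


Cumulative Gain = sum of relevance scores
Position 1: rel=6, running sum=6
Position 2: rel=6, running sum=12
Position 3: rel=6, running sum=18
Position 4: rel=5, running sum=23
Position 5: rel=4, running sum=27
Position 6: rel=4, running sum=31
Position 7: rel=6, running sum=37
Position 8: rel=2, running sum=39
Position 9: rel=1, running sum=40
CG = 40

40
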